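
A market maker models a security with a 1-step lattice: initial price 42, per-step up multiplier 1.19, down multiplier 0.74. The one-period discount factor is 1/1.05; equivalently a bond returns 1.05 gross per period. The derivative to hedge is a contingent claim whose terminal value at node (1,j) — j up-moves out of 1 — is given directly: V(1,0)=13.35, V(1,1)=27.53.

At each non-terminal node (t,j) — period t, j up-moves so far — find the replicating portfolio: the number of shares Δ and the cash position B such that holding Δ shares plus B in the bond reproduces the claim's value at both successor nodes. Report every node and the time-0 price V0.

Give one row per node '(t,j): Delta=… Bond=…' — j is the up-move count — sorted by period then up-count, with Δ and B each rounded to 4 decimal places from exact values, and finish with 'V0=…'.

Under the risk-neutral measure, an up-move has probability p* = (R−d)/(u−d) = 0.6889 and values discount at R = 1.05.
Terminal values V(1,·): V(1,0)=13.3500, V(1,1)=27.5300
  t=0,j=0: stock 42.0000 → up 49.9800 (V=27.5300), down 31.0800 (V=13.3500). Price 22.0176; hedge Δ=0.7503, bond B=-9.4935.
Root portfolio cost Δ·42+B reproduces V0=22.0176.

(0,0): Delta=0.7503 Bond=-9.4935
V0=22.0176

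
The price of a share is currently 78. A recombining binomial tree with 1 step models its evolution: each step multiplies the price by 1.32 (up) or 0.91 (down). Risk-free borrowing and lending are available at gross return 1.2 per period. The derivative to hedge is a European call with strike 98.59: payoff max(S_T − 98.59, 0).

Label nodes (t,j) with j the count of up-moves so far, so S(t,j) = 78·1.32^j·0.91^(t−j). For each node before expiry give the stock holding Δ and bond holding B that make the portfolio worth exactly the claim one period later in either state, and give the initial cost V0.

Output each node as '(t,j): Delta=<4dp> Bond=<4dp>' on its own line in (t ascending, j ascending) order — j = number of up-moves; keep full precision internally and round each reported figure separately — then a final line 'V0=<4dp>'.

Under the risk-neutral measure, an up-move has probability p* = (R−d)/(u−d) = 0.7073 and values discount at R = 1.2.
Payoff layer (t=1): V(1,0)=0.0000, V(1,1)=4.3700
Node (0,0) S=78.0000: V=(p*·4.3700+(1−p*)·0.0000)/1.2=2.5758; Δ=(4.3700−0.0000)/(102.9600−70.9800)=0.1366; B=V−Δ·S=-8.0827
Each (Δ,B) replicates both successor values, so the strategy is self-financing and V0 is arbitrage-free.

(0,0): Delta=0.1366 Bond=-8.0827
V0=2.5758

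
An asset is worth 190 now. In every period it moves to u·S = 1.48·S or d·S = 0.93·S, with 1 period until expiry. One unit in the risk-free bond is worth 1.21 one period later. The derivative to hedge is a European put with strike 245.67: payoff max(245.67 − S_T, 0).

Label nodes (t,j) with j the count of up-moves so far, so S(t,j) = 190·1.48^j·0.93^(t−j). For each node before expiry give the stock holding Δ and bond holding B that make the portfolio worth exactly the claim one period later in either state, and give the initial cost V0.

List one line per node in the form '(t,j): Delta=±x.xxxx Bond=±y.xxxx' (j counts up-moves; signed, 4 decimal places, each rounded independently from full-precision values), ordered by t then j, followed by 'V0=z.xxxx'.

(0,0): Delta=-0.6600 Bond=153.3818
V0=27.9818

Under the risk-neutral measure, an up-move has probability p* = (R−d)/(u−d) = 0.5091 and values discount at R = 1.21.
Terminal values V(1,·): V(1,0)=68.9700, V(1,1)=0.0000
(0,0): S=190.0000. Δ = (V_up−V_dn)/(S_up−S_dn) = (0.0000−68.9700)/(281.2000−176.7000) = -0.6600. V = [p*·0.0000 + (1−p*)·68.9700]/1.21 = 27.9818. B = V − Δ·S = 153.3818.
Check: Δ(0,0)·S0 + B(0,0) = 27.9818 = V0.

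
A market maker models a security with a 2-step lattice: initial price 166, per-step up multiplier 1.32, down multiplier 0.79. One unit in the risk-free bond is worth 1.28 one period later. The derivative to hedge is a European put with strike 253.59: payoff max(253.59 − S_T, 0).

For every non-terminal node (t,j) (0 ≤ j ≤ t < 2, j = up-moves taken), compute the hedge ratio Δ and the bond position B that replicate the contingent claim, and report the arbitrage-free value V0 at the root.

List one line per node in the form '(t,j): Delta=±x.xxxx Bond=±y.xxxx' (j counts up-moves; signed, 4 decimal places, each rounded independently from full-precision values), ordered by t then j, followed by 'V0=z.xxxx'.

No-arbitrage ⇒ martingale measure with p* = (R−d)/(u−d) = 0.9245.
At expiry t=2: V(2,0)=149.9894, V(2,1)=80.4852, V(2,2)=0.0000
Node (1,0) S=131.1400: V=(p*·80.4852+(1−p*)·149.9894)/1.28=66.9772; Δ=(80.4852−149.9894)/(173.1048−103.6006)=-1.0000; B=V−Δ·S=198.1172
Node (1,1) S=219.1200: V=(p*·0.0000+(1−p*)·80.4852)/1.28=4.7456; Δ=(0.0000−80.4852)/(289.2384−173.1048)=-0.6930; B=V−Δ·S=156.6045
Node (0,0) S=166.0000: V=(p*·4.7456+(1−p*)·66.9772)/1.28=7.3768; Δ=(4.7456−66.9772)/(219.1200−131.1400)=-0.7073; B=V−Δ·S=124.7949
Each (Δ,B) replicates both successor values, so the strategy is self-financing and V0 is arbitrage-free.

(0,0): Delta=-0.7073 Bond=124.7949
(1,0): Delta=-1.0000 Bond=198.1172
(1,1): Delta=-0.6930 Bond=156.6045
V0=7.3768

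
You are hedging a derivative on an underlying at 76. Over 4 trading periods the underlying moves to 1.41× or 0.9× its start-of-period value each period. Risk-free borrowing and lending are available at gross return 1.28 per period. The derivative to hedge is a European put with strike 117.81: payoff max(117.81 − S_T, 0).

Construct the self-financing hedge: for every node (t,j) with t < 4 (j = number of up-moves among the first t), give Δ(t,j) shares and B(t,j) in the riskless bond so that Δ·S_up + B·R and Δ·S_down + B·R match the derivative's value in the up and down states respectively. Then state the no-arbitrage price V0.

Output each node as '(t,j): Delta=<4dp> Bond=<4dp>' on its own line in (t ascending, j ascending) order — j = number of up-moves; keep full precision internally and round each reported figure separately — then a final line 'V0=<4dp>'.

Risk-neutral probability p* = (R−d)/(u−d) = (1.28−0.9)/(1.41−0.9) = 0.7451.
Terminal values V(4,·): V(4,0)=67.9464, V(4,1)=39.6904, V(4,2)=0.0000, V(4,3)=0.0000, V(4,4)=0.0000
Node (3,0) S=55.4040: V=(p*·39.6904+(1−p*)·67.9464)/1.28=36.6351; Δ=(39.6904−67.9464)/(78.1196−49.8636)=-1.0000; B=V−Δ·S=92.0391
Node (3,1) S=86.7996: V=(p*·0.0000+(1−p*)·39.6904)/1.28=7.9040; Δ=(0.0000−39.6904)/(122.3874−78.1196)=-0.8966; B=V−Δ·S=85.7283
Node (3,2) S=135.9860: V=(p*·0.0000+(1−p*)·0.0000)/1.28=0.0000; Δ=(0.0000−0.0000)/(191.7403−122.3874)=0.0000; B=V−Δ·S=0.0000
Node (3,3) S=213.0448: V=(p*·0.0000+(1−p*)·0.0000)/1.28=0.0000; Δ=(0.0000−0.0000)/(300.3932−191.7403)=0.0000; B=V−Δ·S=0.0000
Node (2,0) S=61.5600: V=(p*·7.9040+(1−p*)·36.6351)/1.28=11.8966; Δ=(7.9040−36.6351)/(86.7996−55.4040)=-0.9151; B=V−Δ·S=68.2319
Node (2,1) S=96.4440: V=(p*·0.0000+(1−p*)·7.9040)/1.28=1.5740; Δ=(0.0000−7.9040)/(135.9860−86.7996)=-0.1607; B=V−Δ·S=17.0721
Node (2,2) S=151.0956: V=(p*·0.0000+(1−p*)·0.0000)/1.28=0.0000; Δ=(0.0000−0.0000)/(213.0448−135.9860)=0.0000; B=V−Δ·S=0.0000
Node (1,0) S=68.4000: V=(p*·1.5740+(1−p*)·11.8966)/1.28=3.2854; Δ=(1.5740−11.8966)/(96.4440−61.5600)=-0.2959; B=V−Δ·S=23.5257
Node (1,1) S=107.1600: V=(p*·0.0000+(1−p*)·1.5740)/1.28=0.3135; Δ=(0.0000−1.5740)/(151.0956−96.4440)=-0.0288; B=V−Δ·S=3.3998
Node (0,0) S=76.0000: V=(p*·0.3135+(1−p*)·3.2854)/1.28=0.8367; Δ=(0.3135−3.2854)/(107.1600−68.4000)=-0.0767; B=V−Δ·S=6.6640
Check: Δ(0,0)·S0 + B(0,0) = 0.8367 = V0.

(0,0): Delta=-0.0767 Bond=6.6640
(1,0): Delta=-0.2959 Bond=23.5257
(1,1): Delta=-0.0288 Bond=3.3998
(2,0): Delta=-0.9151 Bond=68.2319
(2,1): Delta=-0.1607 Bond=17.0721
(2,2): Delta=0.0000 Bond=0.0000
(3,0): Delta=-1.0000 Bond=92.0391
(3,1): Delta=-0.8966 Bond=85.7283
(3,2): Delta=0.0000 Bond=0.0000
(3,3): Delta=0.0000 Bond=0.0000
V0=0.8367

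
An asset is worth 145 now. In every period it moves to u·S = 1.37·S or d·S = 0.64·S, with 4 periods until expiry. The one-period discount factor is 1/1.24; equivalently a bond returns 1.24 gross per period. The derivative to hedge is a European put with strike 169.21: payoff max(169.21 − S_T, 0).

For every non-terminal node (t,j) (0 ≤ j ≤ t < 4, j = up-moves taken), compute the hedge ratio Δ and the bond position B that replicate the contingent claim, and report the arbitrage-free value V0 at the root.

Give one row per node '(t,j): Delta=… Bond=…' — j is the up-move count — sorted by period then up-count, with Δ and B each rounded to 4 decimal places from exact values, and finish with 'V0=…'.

The replicating-portfolio and risk-neutral prices coincide; use p* = (1.24−0.64)/(1.37−0.64) = 0.8219 for the latter.
At expiry t=4: V(4,0)=144.8830, V(4,1)=117.1351, V(4,2)=57.7372, V(4,3)=0.0000, V(4,4)=0.0000
  t=3,j=0: stock 38.0109 → up 52.0749 (V=117.1351), down 24.3270 (V=144.8830). Price 98.4488; hedge Δ=-1.0000, bond B=136.4597.
  t=3,j=1: stock 81.3670 → up 111.4728 (V=57.7372), down 52.0749 (V=117.1351). Price 55.0926; hedge Δ=-1.0000, bond B=136.4597.
  t=3,j=2: stock 174.1763 → up 238.6216 (V=0.0000), down 111.4728 (V=57.7372). Price 8.2919; hedge Δ=-0.4541, bond B=87.3839.
  t=3,j=3: stock 372.8462 → up 510.7993 (V=0.0000), down 238.6216 (V=0.0000). Price 0.0000; hedge Δ=0.0000, bond B=0.0000.
  t=2,j=0: stock 59.3920 → up 81.3670 (V=55.0926), down 38.0109 (V=98.4488). Price 50.6561; hedge Δ=-1.0000, bond B=110.0481.
  t=2,j=1: stock 127.1360 → up 174.1763 (V=8.2919), down 81.3670 (V=55.0926). Price 13.4083; hedge Δ=-0.5043, bond B=77.5189.
  t=2,j=2: stock 272.1505 → up 372.8462 (V=0.0000), down 174.1763 (V=8.2919). Price 1.1908; hedge Δ=-0.0417, bond B=12.5496.
  t=1,j=0: stock 92.8000 → up 127.1360 (V=13.4083), down 59.3920 (V=50.6561). Price 16.1625; hedge Δ=-0.5498, bond B=67.1869.
  t=1,j=1: stock 198.6500 → up 272.1505 (V=1.1908), down 127.1360 (V=13.4083). Price 2.7150; hedge Δ=-0.0842, bond B=19.4512.
  t=0,j=0: stock 145.0000 → up 198.6500 (V=2.7150), down 92.8000 (V=16.1625). Price 4.1207; hedge Δ=-0.1270, bond B=22.5420.
Check: Δ(0,0)·S0 + B(0,0) = 4.1207 = V0.

(0,0): Delta=-0.1270 Bond=22.5420
(1,0): Delta=-0.5498 Bond=67.1869
(1,1): Delta=-0.0842 Bond=19.4512
(2,0): Delta=-1.0000 Bond=110.0481
(2,1): Delta=-0.5043 Bond=77.5189
(2,2): Delta=-0.0417 Bond=12.5496
(3,0): Delta=-1.0000 Bond=136.4597
(3,1): Delta=-1.0000 Bond=136.4597
(3,2): Delta=-0.4541 Bond=87.3839
(3,3): Delta=0.0000 Bond=0.0000
V0=4.1207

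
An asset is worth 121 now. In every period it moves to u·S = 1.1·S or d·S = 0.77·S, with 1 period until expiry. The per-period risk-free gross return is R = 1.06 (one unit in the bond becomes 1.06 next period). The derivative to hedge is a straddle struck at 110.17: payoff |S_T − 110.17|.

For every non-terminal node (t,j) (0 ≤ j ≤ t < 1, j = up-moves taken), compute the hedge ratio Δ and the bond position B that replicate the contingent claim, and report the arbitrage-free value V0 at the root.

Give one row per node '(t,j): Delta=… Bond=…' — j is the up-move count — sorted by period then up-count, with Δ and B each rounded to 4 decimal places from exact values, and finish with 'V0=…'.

(0,0): Delta=0.1485 Bond=2.9843
V0=20.9540

No-arbitrage ⇒ martingale measure with p* = (R−d)/(u−d) = 0.8788.
Terminal payoffs: V(1,0)=17.0000, V(1,1)=22.9300
  t=0,j=0: stock 121.0000 → up 133.1000 (V=22.9300), down 93.1700 (V=17.0000). Price 20.9540; hedge Δ=0.1485, bond B=2.9843.
Check: Δ(0,0)·S0 + B(0,0) = 20.9540 = V0.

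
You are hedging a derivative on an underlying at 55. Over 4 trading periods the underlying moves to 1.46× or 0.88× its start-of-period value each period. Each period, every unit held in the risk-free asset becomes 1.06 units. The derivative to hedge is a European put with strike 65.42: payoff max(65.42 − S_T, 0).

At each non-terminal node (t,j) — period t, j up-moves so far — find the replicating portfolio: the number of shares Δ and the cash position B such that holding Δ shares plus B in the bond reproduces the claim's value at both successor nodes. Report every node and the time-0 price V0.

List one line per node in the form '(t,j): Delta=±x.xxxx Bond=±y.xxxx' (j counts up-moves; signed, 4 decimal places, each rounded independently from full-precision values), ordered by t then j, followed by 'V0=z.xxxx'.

(0,0): Delta=-0.3124 Bond=26.4429
(1,0): Delta=-0.4730 Bond=35.8035
(1,1): Delta=-0.0972 Bond=10.7539
(2,0): Delta=-0.6993 Bond=47.5921
(2,1): Delta=-0.1698 Bond=16.5287
(2,2): Delta=0.0000 Bond=0.0000
(3,0): Delta=-1.0000 Bond=61.7170
(3,1): Delta=-0.2966 Bond=25.4047
(3,2): Delta=0.0000 Bond=0.0000
(3,3): Delta=0.0000 Bond=0.0000
V0=9.2626

Risk-neutral probability p* = (R−d)/(u−d) = (1.06−0.88)/(1.46−0.88) = 0.3103.
At expiry t=4: V(4,0)=32.4368, V(4,1)=10.6978, V(4,2)=0.0000, V(4,3)=0.0000, V(4,4)=0.0000
Node (3,0) S=37.4810: V=(p*·10.6978+(1−p*)·32.4368)/1.06=24.2360; Δ=(10.6978−32.4368)/(54.7222−32.9832)=-1.0000; B=V−Δ·S=61.7170
Node (3,1) S=62.1843: V=(p*·0.0000+(1−p*)·10.6978)/1.06=6.9602; Δ=(0.0000−10.6978)/(90.7891−54.7222)=-0.2966; B=V−Δ·S=25.4047
Node (3,2) S=103.1694: V=(p*·0.0000+(1−p*)·0.0000)/1.06=0.0000; Δ=(0.0000−0.0000)/(150.6274−90.7891)=0.0000; B=V−Δ·S=0.0000
Node (3,3) S=171.1675: V=(p*·0.0000+(1−p*)·0.0000)/1.06=0.0000; Δ=(0.0000−0.0000)/(249.9045−150.6274)=0.0000; B=V−Δ·S=0.0000
Node (2,0) S=42.5920: V=(p*·6.9602+(1−p*)·24.2360)/1.06=17.8062; Δ=(6.9602−24.2360)/(62.1843−37.4810)=-0.6993; B=V−Δ·S=47.5921
Node (2,1) S=70.6640: V=(p*·0.0000+(1−p*)·6.9602)/1.06=4.5284; Δ=(0.0000−6.9602)/(103.1694−62.1843)=-0.1698; B=V−Δ·S=16.5287
Node (2,2) S=117.2380: V=(p*·0.0000+(1−p*)·0.0000)/1.06=0.0000; Δ=(0.0000−0.0000)/(171.1675−103.1694)=0.0000; B=V−Δ·S=0.0000
Node (1,0) S=48.4000: V=(p*·4.5284+(1−p*)·17.8062)/1.06=12.9108; Δ=(4.5284−17.8062)/(70.6640−42.5920)=-0.4730; B=V−Δ·S=35.8035
Node (1,1) S=80.3000: V=(p*·0.0000+(1−p*)·4.5284)/1.06=2.9463; Δ=(0.0000−4.5284)/(117.2380−70.6640)=-0.0972; B=V−Δ·S=10.7539
Node (0,0) S=55.0000: V=(p*·2.9463+(1−p*)·12.9108)/1.06=9.2626; Δ=(2.9463−12.9108)/(80.3000−48.4000)=-0.3124; B=V−Δ·S=26.4429
Check: Δ(0,0)·S0 + B(0,0) = 9.2626 = V0.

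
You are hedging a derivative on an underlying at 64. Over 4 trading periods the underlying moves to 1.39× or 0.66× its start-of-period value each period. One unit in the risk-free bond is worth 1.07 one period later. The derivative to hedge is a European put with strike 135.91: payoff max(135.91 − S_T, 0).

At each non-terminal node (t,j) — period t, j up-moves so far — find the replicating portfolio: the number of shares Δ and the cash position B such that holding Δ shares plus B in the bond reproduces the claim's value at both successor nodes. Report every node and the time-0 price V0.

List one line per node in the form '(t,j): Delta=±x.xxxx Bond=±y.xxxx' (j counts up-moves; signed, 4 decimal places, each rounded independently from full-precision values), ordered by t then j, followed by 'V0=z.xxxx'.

(0,0): Delta=-0.6812 Bond=91.0982
(1,0): Delta=-1.0000 Bond=110.9430
(1,1): Delta=-0.5630 Bond=86.9635
(2,0): Delta=-1.0000 Bond=118.7091
(2,1): Delta=-1.0000 Bond=118.7091
(2,2): Delta=-0.4010 Bond=73.0252
(3,0): Delta=-1.0000 Bond=127.0187
(3,1): Delta=-1.0000 Bond=127.0187
(3,2): Delta=-1.0000 Bond=127.0187
(3,3): Delta=-0.1791 Bond=39.9853
V0=47.5042

Risk-neutral probability p* = (R−d)/(u−d) = (1.07−0.66)/(1.39−0.66) = 0.5616.
Terminal values V(4,·): V(4,0)=123.7662, V(4,1)=110.3344, V(4,2)=82.0461, V(4,3)=22.4695, V(4,4)=0.0000
Node (3,0) S=18.3997: V=(p*·110.3344+(1−p*)·123.7662)/1.07=108.6189; Δ=(110.3344−123.7662)/(25.5756−12.1438)=-1.0000; B=V−Δ·S=127.0187
Node (3,1) S=38.7510: V=(p*·82.0461+(1−p*)·110.3344)/1.07=88.2677; Δ=(82.0461−110.3344)/(53.8639−25.5756)=-1.0000; B=V−Δ·S=127.0187
Node (3,2) S=81.6119: V=(p*·22.4695+(1−p*)·82.0461)/1.07=45.4068; Δ=(22.4695−82.0461)/(113.4405−53.8639)=-1.0000; B=V−Δ·S=127.0187
Node (3,3) S=171.8796: V=(p*·0.0000+(1−p*)·22.4695)/1.07=9.2053; Δ=(0.0000−22.4695)/(238.9127−113.4405)=-0.1791; B=V−Δ·S=39.9853
Node (2,0) S=27.8784: V=(p*·88.2677+(1−p*)·108.6189)/1.07=90.8307; Δ=(88.2677−108.6189)/(38.7510−18.3997)=-1.0000; B=V−Δ·S=118.7091
Node (2,1) S=58.7136: V=(p*·45.4068+(1−p*)·88.2677)/1.07=59.9955; Δ=(45.4068−88.2677)/(81.6119−38.7510)=-1.0000; B=V−Δ·S=118.7091
Node (2,2) S=123.6544: V=(p*·9.2053+(1−p*)·45.4068)/1.07=23.4340; Δ=(9.2053−45.4068)/(171.8796−81.6119)=-0.4010; B=V−Δ·S=73.0252
Node (1,0) S=42.2400: V=(p*·59.9955+(1−p*)·90.8307)/1.07=68.7030; Δ=(59.9955−90.8307)/(58.7136−27.8784)=-1.0000; B=V−Δ·S=110.9430
Node (1,1) S=88.9600: V=(p*·23.4340+(1−p*)·59.9955)/1.07=36.8794; Δ=(23.4340−59.9955)/(123.6544−58.7136)=-0.5630; B=V−Δ·S=86.9635
Node (0,0) S=64.0000: V=(p*·36.8794+(1−p*)·68.7030)/1.07=47.5042; Δ=(36.8794−68.7030)/(88.9600−42.2400)=-0.6812; B=V−Δ·S=91.0982
Check: Δ(0,0)·S0 + B(0,0) = 47.5042 = V0.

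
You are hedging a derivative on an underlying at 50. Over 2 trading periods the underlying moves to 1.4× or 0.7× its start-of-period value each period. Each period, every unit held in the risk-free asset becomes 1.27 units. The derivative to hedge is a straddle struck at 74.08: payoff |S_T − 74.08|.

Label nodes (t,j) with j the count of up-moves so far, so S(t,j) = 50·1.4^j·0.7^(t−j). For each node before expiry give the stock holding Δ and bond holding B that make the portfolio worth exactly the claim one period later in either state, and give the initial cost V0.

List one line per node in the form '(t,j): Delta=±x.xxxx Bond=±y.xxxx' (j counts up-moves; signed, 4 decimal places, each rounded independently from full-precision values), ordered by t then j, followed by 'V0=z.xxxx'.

Since d<R<u, set p* = (R−d)/(u−d) = 0.8143; price each node as the discounted p*-expectation of its children.
Terminal payoffs: V(2,0)=49.5800, V(2,1)=25.0800, V(2,2)=23.9200
(1,0): S=35.0000. Δ = (V_up−V_dn)/(S_up−S_dn) = (25.0800−49.5800)/(49.0000−24.5000) = -1.0000. V = [p*·25.0800 + (1−p*)·49.5800]/1.27 = 23.3307. B = V − Δ·S = 58.3307.
(1,1): S=70.0000. Δ = (V_up−V_dn)/(S_up−S_dn) = (23.9200−25.0800)/(98.0000−49.0000) = -0.0237. V = [p*·23.9200 + (1−p*)·25.0800]/1.27 = 19.0043. B = V − Δ·S = 20.6614.
(0,0): S=50.0000. Δ = (V_up−V_dn)/(S_up−S_dn) = (19.0043−23.3307)/(70.0000−35.0000) = -0.1236. V = [p*·19.0043 + (1−p*)·23.3307]/1.27 = 15.5967. B = V − Δ·S = 21.7773.
Root portfolio cost Δ·50+B reproduces V0=15.5967.

(0,0): Delta=-0.1236 Bond=21.7773
(1,0): Delta=-1.0000 Bond=58.3307
(1,1): Delta=-0.0237 Bond=20.6614
V0=15.5967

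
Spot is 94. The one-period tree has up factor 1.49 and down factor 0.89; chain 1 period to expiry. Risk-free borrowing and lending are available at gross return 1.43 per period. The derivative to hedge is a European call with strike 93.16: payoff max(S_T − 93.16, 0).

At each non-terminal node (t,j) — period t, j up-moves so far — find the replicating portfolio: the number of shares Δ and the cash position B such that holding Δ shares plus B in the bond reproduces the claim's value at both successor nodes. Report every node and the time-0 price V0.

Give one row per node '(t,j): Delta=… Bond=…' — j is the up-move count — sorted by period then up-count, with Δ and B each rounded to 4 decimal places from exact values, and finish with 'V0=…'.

Under the risk-neutral measure, an up-move has probability p* = (R−d)/(u−d) = 0.9000 and values discount at R = 1.43.
Terminal payoffs: V(1,0)=0.0000, V(1,1)=46.9000
  t=0,j=0: stock 94.0000 → up 140.0600 (V=46.9000), down 83.6600 (V=0.0000). Price 29.5175; hedge Δ=0.8316, bond B=-48.6492.
Each (Δ,B) replicates both successor values, so the strategy is self-financing and V0 is arbitrage-free.

(0,0): Delta=0.8316 Bond=-48.6492
V0=29.5175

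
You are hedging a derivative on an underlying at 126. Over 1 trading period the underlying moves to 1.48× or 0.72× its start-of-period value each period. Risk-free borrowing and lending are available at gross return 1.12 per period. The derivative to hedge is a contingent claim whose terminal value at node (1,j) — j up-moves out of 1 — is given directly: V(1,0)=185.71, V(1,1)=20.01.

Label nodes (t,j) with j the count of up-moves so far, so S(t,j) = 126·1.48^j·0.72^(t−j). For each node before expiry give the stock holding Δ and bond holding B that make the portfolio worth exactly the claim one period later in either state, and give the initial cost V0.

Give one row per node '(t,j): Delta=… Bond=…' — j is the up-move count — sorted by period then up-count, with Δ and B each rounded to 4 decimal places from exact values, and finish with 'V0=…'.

(0,0): Delta=-1.7304 Bond=305.9723
V0=87.9460

Under the risk-neutral measure, an up-move has probability p* = (R−d)/(u−d) = 0.5263 and values discount at R = 1.12.
Terminal values V(1,·): V(1,0)=185.7100, V(1,1)=20.0100
(0,0): S=126.0000. Δ = (V_up−V_dn)/(S_up−S_dn) = (20.0100−185.7100)/(186.4800−90.7200) = -1.7304. V = [p*·20.0100 + (1−p*)·185.7100]/1.12 = 87.9460. B = V − Δ·S = 305.9723.
Each (Δ,B) replicates both successor values, so the strategy is self-financing and V0 is arbitrage-free.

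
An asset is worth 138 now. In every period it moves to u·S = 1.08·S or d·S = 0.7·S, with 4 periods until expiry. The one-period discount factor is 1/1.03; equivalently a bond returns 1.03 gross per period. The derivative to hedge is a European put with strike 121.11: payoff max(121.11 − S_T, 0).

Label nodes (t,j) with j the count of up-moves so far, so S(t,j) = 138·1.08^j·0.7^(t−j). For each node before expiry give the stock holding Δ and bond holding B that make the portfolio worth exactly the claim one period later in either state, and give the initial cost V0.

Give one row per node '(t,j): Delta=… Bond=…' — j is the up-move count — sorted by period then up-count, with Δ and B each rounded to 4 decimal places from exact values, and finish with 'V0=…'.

The replicating-portfolio and risk-neutral prices coincide; use p* = (1.03−0.7)/(1.08−0.7) = 0.8684 for the latter.
Terminal payoffs: V(4,0)=87.9762, V(4,1)=69.9893, V(4,2)=42.2380, V(4,3)=0.0000, V(4,4)=0.0000
  t=3,j=0: stock 47.3340 → up 51.1207 (V=69.9893), down 33.1338 (V=87.9762). Price 70.2485; hedge Δ=-1.0000, bond B=117.5825.
  t=3,j=1: stock 73.0296 → up 78.8720 (V=42.2380), down 51.1207 (V=69.9893). Price 44.5529; hedge Δ=-1.0000, bond B=117.5825.
  t=3,j=2: stock 112.6742 → up 121.6882 (V=0.0000), down 78.8720 (V=42.2380). Price 5.3958; hedge Δ=-0.9865, bond B=116.5485.
  t=3,j=3: stock 173.8403 → up 187.7475 (V=0.0000), down 121.6882 (V=0.0000). Price 0.0000; hedge Δ=0.0000, bond B=0.0000.
  t=2,j=0: stock 67.6200 → up 73.0296 (V=44.5529), down 47.3340 (V=70.2485). Price 46.5378; hedge Δ=-1.0000, bond B=114.1578.
  t=2,j=1: stock 104.3280 → up 112.6742 (V=5.3958), down 73.0296 (V=44.5529). Price 10.2408; hedge Δ=-0.9877, bond B=113.2860.
  t=2,j=2: stock 160.9632 → up 173.8403 (V=0.0000), down 112.6742 (V=5.3958). Price 0.6893; hedge Δ=-0.0882, bond B=14.8887.
  t=1,j=0: stock 96.6000 → up 104.3280 (V=10.2408), down 67.6200 (V=46.5378). Price 14.5793; hedge Δ=-0.9888, bond B=110.0977.
  t=1,j=1: stock 149.0400 → up 160.9632 (V=0.6893), down 104.3280 (V=10.2408). Price 1.8894; hedge Δ=-0.1686, bond B=27.0249.
  t=0,j=0: stock 138.0000 → up 149.0400 (V=1.8894), down 96.6000 (V=14.5793). Price 3.4555; hedge Δ=-0.2420, bond B=36.8501.
Each (Δ,B) replicates both successor values, so the strategy is self-financing and V0 is arbitrage-free.

(0,0): Delta=-0.2420 Bond=36.8501
(1,0): Delta=-0.9888 Bond=110.0977
(1,1): Delta=-0.1686 Bond=27.0249
(2,0): Delta=-1.0000 Bond=114.1578
(2,1): Delta=-0.9877 Bond=113.2860
(2,2): Delta=-0.0882 Bond=14.8887
(3,0): Delta=-1.0000 Bond=117.5825
(3,1): Delta=-1.0000 Bond=117.5825
(3,2): Delta=-0.9865 Bond=116.5485
(3,3): Delta=0.0000 Bond=0.0000
V0=3.4555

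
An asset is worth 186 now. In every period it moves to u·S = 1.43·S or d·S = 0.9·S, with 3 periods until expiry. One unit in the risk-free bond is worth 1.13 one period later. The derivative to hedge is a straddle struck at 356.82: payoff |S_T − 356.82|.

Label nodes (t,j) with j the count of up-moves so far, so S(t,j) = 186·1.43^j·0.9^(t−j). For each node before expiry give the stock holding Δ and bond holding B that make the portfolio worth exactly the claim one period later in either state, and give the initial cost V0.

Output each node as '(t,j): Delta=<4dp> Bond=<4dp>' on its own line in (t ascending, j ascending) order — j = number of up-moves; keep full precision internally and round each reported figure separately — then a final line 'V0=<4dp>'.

No-arbitrage ⇒ martingale measure with p* = (R−d)/(u−d) = 0.4340.
Payoff layer (t=3): V(3,0)=221.2260, V(3,1)=141.3762, V(3,2)=14.5037, V(3,3)=187.0825
(2,0): S=150.6600. Δ = (V_up−V_dn)/(S_up−S_dn) = (141.3762−221.2260)/(215.4438−135.5940) = -1.0000. V = [p*·141.3762 + (1−p*)·221.2260]/1.13 = 165.1099. B = V − Δ·S = 315.7699.
(2,1): S=239.3820. Δ = (V_up−V_dn)/(S_up−S_dn) = (14.5037−141.3762)/(342.3163−215.4438) = -1.0000. V = [p*·14.5037 + (1−p*)·141.3762]/1.13 = 76.3879. B = V − Δ·S = 315.7699.
(2,2): S=380.3514. Δ = (V_up−V_dn)/(S_up−S_dn) = (187.0825−14.5037)/(543.9025−342.3163) = 0.8561. V = [p*·187.0825 + (1−p*)·14.5037]/1.13 = 79.1119. B = V − Δ·S = -246.5084.
(1,0): S=167.4000. Δ = (V_up−V_dn)/(S_up−S_dn) = (76.3879−165.1099)/(239.3820−150.6600) = -1.0000. V = [p*·76.3879 + (1−p*)·165.1099]/1.13 = 112.0424. B = V − Δ·S = 279.4424.
(1,1): S=265.9800. Δ = (V_up−V_dn)/(S_up−S_dn) = (79.1119−76.3879)/(380.3514−239.3820) = 0.0193. V = [p*·79.1119 + (1−p*)·76.3879]/1.13 = 68.6460. B = V − Δ·S = 63.5065.
(0,0): S=186.0000. Δ = (V_up−V_dn)/(S_up−S_dn) = (68.6460−112.0424)/(265.9800−167.4000) = -0.4402. V = [p*·68.6460 + (1−p*)·112.0424]/1.13 = 82.4867. B = V − Δ·S = 164.3667.
Root portfolio cost Δ·186+B reproduces V0=82.4867.

(0,0): Delta=-0.4402 Bond=164.3667
(1,0): Delta=-1.0000 Bond=279.4424
(1,1): Delta=0.0193 Bond=63.5065
(2,0): Delta=-1.0000 Bond=315.7699
(2,1): Delta=-1.0000 Bond=315.7699
(2,2): Delta=0.8561 Bond=-246.5084
V0=82.4867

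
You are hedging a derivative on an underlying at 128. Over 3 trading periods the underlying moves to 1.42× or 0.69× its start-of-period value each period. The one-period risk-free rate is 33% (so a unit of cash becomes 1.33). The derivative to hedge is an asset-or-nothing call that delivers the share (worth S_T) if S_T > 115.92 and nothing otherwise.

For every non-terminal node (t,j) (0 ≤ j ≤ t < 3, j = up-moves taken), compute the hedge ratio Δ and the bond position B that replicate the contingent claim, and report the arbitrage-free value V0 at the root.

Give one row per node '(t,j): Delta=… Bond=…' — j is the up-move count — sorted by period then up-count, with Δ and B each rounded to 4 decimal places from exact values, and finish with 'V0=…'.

No-arbitrage ⇒ martingale measure with p* = (R−d)/(u−d) = 0.8767.
Terminal payoffs: V(3,0)=0.0000, V(3,1)=0.0000, V(3,2)=178.0884, V(3,3)=366.5009
Node (2,0) S=60.9408: V=(p*·0.0000+(1−p*)·0.0000)/1.33=0.0000; Δ=(0.0000−0.0000)/(86.5359−42.0492)=0.0000; B=V−Δ·S=0.0000
Node (2,1) S=125.4144: V=(p*·178.0884+(1−p*)·0.0000)/1.33=117.3927; Δ=(178.0884−0.0000)/(178.0884−86.5359)=1.9452; B=V−Δ·S=-126.5640
Node (2,2) S=258.0992: V=(p*·366.5009+(1−p*)·178.0884)/1.33=258.0992; Δ=(366.5009−178.0884)/(366.5009−178.0884)=1.0000; B=V−Δ·S=0.0000
Node (1,0) S=88.3200: V=(p*·117.3927+(1−p*)·0.0000)/1.33=77.3832; Δ=(117.3927−0.0000)/(125.4144−60.9408)=1.8208; B=V−Δ·S=-83.4288
Node (1,1) S=181.7600: V=(p*·258.0992+(1−p*)·117.3927)/1.33=181.0164; Δ=(258.0992−117.3927)/(258.0992−125.4144)=1.0605; B=V−Δ·S=-11.7322
Node (0,0) S=128.0000: V=(p*·181.0164+(1−p*)·77.3832)/1.33=126.4960; Δ=(181.0164−77.3832)/(181.7600−88.3200)=1.1091; B=V−Δ·S=-15.4673
Each (Δ,B) replicates both successor values, so the strategy is self-financing and V0 is arbitrage-free.

(0,0): Delta=1.1091 Bond=-15.4673
(1,0): Delta=1.8208 Bond=-83.4288
(1,1): Delta=1.0605 Bond=-11.7322
(2,0): Delta=0.0000 Bond=0.0000
(2,1): Delta=1.9452 Bond=-126.5640
(2,2): Delta=1.0000 Bond=0.0000
V0=126.4960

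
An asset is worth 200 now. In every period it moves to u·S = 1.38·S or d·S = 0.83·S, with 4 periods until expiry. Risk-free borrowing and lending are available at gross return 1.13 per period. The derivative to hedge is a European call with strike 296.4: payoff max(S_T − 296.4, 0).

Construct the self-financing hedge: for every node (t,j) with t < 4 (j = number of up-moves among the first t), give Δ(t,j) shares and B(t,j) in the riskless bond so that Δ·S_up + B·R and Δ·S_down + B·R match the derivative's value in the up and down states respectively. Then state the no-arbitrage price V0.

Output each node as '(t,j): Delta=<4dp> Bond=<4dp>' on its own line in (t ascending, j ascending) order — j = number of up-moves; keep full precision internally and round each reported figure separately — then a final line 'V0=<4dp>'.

(0,0): Delta=0.6531 Bond=-82.0195
(1,0): Delta=0.3569 Bond=-43.5202
(1,1): Delta=0.8015 Bond=-133.6503
(2,0): Delta=0.0000 Bond=0.0000
(2,1): Delta=0.5358 Bond=-90.1593
(2,2): Delta=0.9347 Bond=-201.7462
(3,0): Delta=0.0000 Bond=0.0000
(3,1): Delta=0.0000 Bond=0.0000
(3,2): Delta=0.8044 Bond=-186.7800
(3,3): Delta=1.0000 Bond=-262.3009
V0=48.5976

Under the risk-neutral measure, an up-move has probability p* = (R−d)/(u−d) = 0.5455 and values discount at R = 1.13.
Terminal values V(4,·): V(4,0)=0.0000, V(4,1)=0.0000, V(4,2)=0.0000, V(4,3)=139.8600, V(4,4)=428.9479
  t=3,j=0: stock 114.3574 → up 157.8132 (V=0.0000), down 94.9166 (V=0.0000). Price 0.0000; hedge Δ=0.0000, bond B=0.0000.
  t=3,j=1: stock 190.1364 → up 262.3882 (V=0.0000), down 157.8132 (V=0.0000). Price 0.0000; hedge Δ=0.0000, bond B=0.0000.
  t=3,j=2: stock 316.1304 → up 436.2600 (V=139.8600), down 262.3882 (V=0.0000). Price 67.5108; hedge Δ=0.8044, bond B=-186.7800.
  t=3,j=3: stock 525.6144 → up 725.3479 (V=428.9479), down 436.2600 (V=139.8600). Price 263.3135; hedge Δ=1.0000, bond B=-262.3009.
  t=2,j=0: stock 137.7800 → up 190.1364 (V=0.0000), down 114.3574 (V=0.0000). Price 0.0000; hedge Δ=0.0000, bond B=0.0000.
  t=2,j=1: stock 229.0800 → up 316.1304 (V=67.5108), down 190.1364 (V=0.0000). Price 32.5877; hedge Δ=0.5358, bond B=-90.1593.
  t=2,j=2: stock 380.8800 → up 525.6144 (V=263.3135), down 316.1304 (V=67.5108). Price 154.2587; hedge Δ=0.9347, bond B=-201.7462.
  t=1,j=0: stock 166.0000 → up 229.0800 (V=32.5877), down 137.7800 (V=0.0000). Price 15.7302; hedge Δ=0.3569, bond B=-43.5202.
  t=1,j=1: stock 276.0000 → up 380.8800 (V=154.2587), down 229.0800 (V=32.5877). Price 87.5696; hedge Δ=0.8015, bond B=-133.6503.
  t=0,j=0: stock 200.0000 → up 276.0000 (V=87.5696), down 166.0000 (V=15.7302). Price 48.5976; hedge Δ=0.6531, bond B=-82.0195.
Check: Δ(0,0)·S0 + B(0,0) = 48.5976 = V0.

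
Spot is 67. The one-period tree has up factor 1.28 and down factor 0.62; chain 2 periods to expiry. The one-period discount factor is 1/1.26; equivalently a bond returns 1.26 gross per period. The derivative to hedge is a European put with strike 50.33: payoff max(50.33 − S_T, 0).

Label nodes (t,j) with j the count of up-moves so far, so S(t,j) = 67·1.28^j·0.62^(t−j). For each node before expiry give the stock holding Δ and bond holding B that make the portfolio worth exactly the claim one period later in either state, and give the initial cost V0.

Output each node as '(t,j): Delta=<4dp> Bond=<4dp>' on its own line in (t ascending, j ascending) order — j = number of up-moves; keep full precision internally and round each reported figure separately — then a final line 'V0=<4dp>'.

(0,0): Delta=-0.0134 Bond=0.9097
(1,0): Delta=-0.8964 Bond=37.8262
(1,1): Delta=0.0000 Bond=0.0000
V0=0.0142

The replicating-portfolio and risk-neutral prices coincide; use p* = (1.26−0.62)/(1.28−0.62) = 0.9697 for the latter.
Payoff layer (t=2): V(2,0)=24.5752, V(2,1)=0.0000, V(2,2)=0.0000
(1,0): S=41.5400. Δ = (V_up−V_dn)/(S_up−S_dn) = (0.0000−24.5752)/(53.1712−25.7548) = -0.8964. V = [p*·0.0000 + (1−p*)·24.5752]/1.26 = 0.5910. B = V − Δ·S = 37.8262.
(1,1): S=85.7600. Δ = (V_up−V_dn)/(S_up−S_dn) = (0.0000−0.0000)/(109.7728−53.1712) = 0.0000. V = [p*·0.0000 + (1−p*)·0.0000]/1.26 = 0.0000. B = V − Δ·S = 0.0000.
(0,0): S=67.0000. Δ = (V_up−V_dn)/(S_up−S_dn) = (0.0000−0.5910)/(85.7600−41.5400) = -0.0134. V = [p*·0.0000 + (1−p*)·0.5910]/1.26 = 0.0142. B = V − Δ·S = 0.9097.
The time-0 hedge costs 0.0142, which is the no-arbitrage price.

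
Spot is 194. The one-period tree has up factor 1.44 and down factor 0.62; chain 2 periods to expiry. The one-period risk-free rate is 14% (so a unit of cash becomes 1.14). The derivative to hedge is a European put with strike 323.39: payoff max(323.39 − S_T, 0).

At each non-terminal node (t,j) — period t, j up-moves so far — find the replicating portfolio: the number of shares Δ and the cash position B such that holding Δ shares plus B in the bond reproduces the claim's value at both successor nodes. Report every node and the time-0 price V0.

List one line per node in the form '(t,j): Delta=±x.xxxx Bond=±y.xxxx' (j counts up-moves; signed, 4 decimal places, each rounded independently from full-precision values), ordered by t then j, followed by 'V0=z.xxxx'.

(0,0): Delta=-0.7241 Bond=219.7329
(1,0): Delta=-1.0000 Bond=283.6754
(1,1): Delta=-0.6556 Bond=231.3532
V0=79.2489

Since d<R<u, set p* = (R−d)/(u−d) = 0.6341; price each node as the discounted p*-expectation of its children.
At expiry t=2: V(2,0)=248.8164, V(2,1)=150.1868, V(2,2)=0.0000
(1,0): S=120.2800. Δ = (V_up−V_dn)/(S_up−S_dn) = (150.1868−248.8164)/(173.2032−74.5736) = -1.0000. V = [p*·150.1868 + (1−p*)·248.8164]/1.14 = 163.3954. B = V − Δ·S = 283.6754.
(1,1): S=279.3600. Δ = (V_up−V_dn)/(S_up−S_dn) = (0.0000−150.1868)/(402.2784−173.2032) = -0.6556. V = [p*·0.0000 + (1−p*)·150.1868]/1.14 = 48.1986. B = V − Δ·S = 231.3532.
(0,0): S=194.0000. Δ = (V_up−V_dn)/(S_up−S_dn) = (48.1986−163.3954)/(279.3600−120.2800) = -0.7241. V = [p*·48.1986 + (1−p*)·163.3954]/1.14 = 79.2489. B = V − Δ·S = 219.7329.
The time-0 hedge costs 79.2489, which is the no-arbitrage price.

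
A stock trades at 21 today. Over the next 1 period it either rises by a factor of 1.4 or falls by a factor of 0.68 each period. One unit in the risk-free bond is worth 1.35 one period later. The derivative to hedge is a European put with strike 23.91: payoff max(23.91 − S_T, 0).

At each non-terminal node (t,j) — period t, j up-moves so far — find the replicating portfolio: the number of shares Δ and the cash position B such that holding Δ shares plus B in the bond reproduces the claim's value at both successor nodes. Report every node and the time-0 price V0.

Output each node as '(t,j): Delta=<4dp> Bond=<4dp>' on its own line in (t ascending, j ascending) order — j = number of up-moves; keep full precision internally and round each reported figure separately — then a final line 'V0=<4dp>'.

(0,0): Delta=-0.6369 Bond=13.8704
V0=0.4954

Risk-neutral probability p* = (R−d)/(u−d) = (1.35−0.68)/(1.4−0.68) = 0.9306.
At expiry t=1: V(1,0)=9.6300, V(1,1)=0.0000
Node (0,0) S=21.0000: V=(p*·0.0000+(1−p*)·9.6300)/1.35=0.4954; Δ=(0.0000−9.6300)/(29.4000−14.2800)=-0.6369; B=V−Δ·S=13.8704
Root portfolio cost Δ·21+B reproduces V0=0.4954.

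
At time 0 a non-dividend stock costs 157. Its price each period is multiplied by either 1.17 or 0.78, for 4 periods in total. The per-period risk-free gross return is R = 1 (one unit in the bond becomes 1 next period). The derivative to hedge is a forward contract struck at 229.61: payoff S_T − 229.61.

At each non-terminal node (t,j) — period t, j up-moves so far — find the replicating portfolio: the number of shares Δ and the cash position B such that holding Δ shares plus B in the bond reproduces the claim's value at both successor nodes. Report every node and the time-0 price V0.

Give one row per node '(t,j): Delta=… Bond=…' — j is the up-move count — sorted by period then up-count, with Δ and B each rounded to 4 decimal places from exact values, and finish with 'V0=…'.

(0,0): Delta=1.0000 Bond=-229.6100
(1,0): Delta=1.0000 Bond=-229.6100
(1,1): Delta=1.0000 Bond=-229.6100
(2,0): Delta=1.0000 Bond=-229.6100
(2,1): Delta=1.0000 Bond=-229.6100
(2,2): Delta=1.0000 Bond=-229.6100
(3,0): Delta=1.0000 Bond=-229.6100
(3,1): Delta=1.0000 Bond=-229.6100
(3,2): Delta=1.0000 Bond=-229.6100
(3,3): Delta=1.0000 Bond=-229.6100
V0=-72.6100

Under the risk-neutral measure, an up-move has probability p* = (R−d)/(u−d) = 0.5641 and values discount at R = 1.
Payoff layer (t=4): V(4,0)=-171.4964, V(4,1)=-142.4395, V(4,2)=-98.8543, V(4,3)=-33.4765, V(4,4)=64.5903
Node (3,0) S=74.5047: V=(p*·-142.4395+(1−p*)·-171.4964)/1=-155.1053; Δ=(-142.4395−-171.4964)/(87.1705−58.1136)=1.0000; B=V−Δ·S=-229.6100
Node (3,1) S=111.7570: V=(p*·-98.8543+(1−p*)·-142.4395)/1=-117.8530; Δ=(-98.8543−-142.4395)/(130.7557−87.1705)=1.0000; B=V−Δ·S=-229.6100
Node (3,2) S=167.6355: V=(p*·-33.4765+(1−p*)·-98.8543)/1=-61.9745; Δ=(-33.4765−-98.8543)/(196.1335−130.7557)=1.0000; B=V−Δ·S=-229.6100
Node (3,3) S=251.4532: V=(p*·64.5903+(1−p*)·-33.4765)/1=21.8432; Δ=(64.5903−-33.4765)/(294.2003−196.1335)=1.0000; B=V−Δ·S=-229.6100
Node (2,0) S=95.5188: V=(p*·-117.8530+(1−p*)·-155.1053)/1=-134.0912; Δ=(-117.8530−-155.1053)/(111.7570−74.5047)=1.0000; B=V−Δ·S=-229.6100
Node (2,1) S=143.2782: V=(p*·-61.9745+(1−p*)·-117.8530)/1=-86.3318; Δ=(-61.9745−-117.8530)/(167.6355−111.7570)=1.0000; B=V−Δ·S=-229.6100
Node (2,2) S=214.9173: V=(p*·21.8432+(1−p*)·-61.9745)/1=-14.6927; Δ=(21.8432−-61.9745)/(251.4532−167.6355)=1.0000; B=V−Δ·S=-229.6100
Node (1,0) S=122.4600: V=(p*·-86.3318+(1−p*)·-134.0912)/1=-107.1500; Δ=(-86.3318−-134.0912)/(143.2782−95.5188)=1.0000; B=V−Δ·S=-229.6100
Node (1,1) S=183.6900: V=(p*·-14.6927+(1−p*)·-86.3318)/1=-45.9200; Δ=(-14.6927−-86.3318)/(214.9173−143.2782)=1.0000; B=V−Δ·S=-229.6100
Node (0,0) S=157.0000: V=(p*·-45.9200+(1−p*)·-107.1500)/1=-72.6100; Δ=(-45.9200−-107.1500)/(183.6900−122.4600)=1.0000; B=V−Δ·S=-229.6100
The time-0 hedge costs -72.6100, which is the no-arbitrage price.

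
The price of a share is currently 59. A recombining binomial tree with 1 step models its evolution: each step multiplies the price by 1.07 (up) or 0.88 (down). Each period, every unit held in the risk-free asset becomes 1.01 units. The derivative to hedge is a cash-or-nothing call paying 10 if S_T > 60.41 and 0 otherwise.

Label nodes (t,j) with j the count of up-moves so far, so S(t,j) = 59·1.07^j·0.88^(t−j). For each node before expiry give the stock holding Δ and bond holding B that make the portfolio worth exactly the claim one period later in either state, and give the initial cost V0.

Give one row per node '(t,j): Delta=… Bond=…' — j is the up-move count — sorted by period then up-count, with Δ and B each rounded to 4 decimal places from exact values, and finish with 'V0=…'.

Under the risk-neutral measure, an up-move has probability p* = (R−d)/(u−d) = 0.6842 and values discount at R = 1.01.
Terminal payoffs: V(1,0)=0.0000, V(1,1)=10.0000
(0,0): S=59.0000. Δ = (V_up−V_dn)/(S_up−S_dn) = (10.0000−0.0000)/(63.1300−51.9200) = 0.8921. V = [p*·10.0000 + (1−p*)·0.0000]/1.01 = 6.7744. B = V − Δ·S = -45.8572.
Root portfolio cost Δ·59+B reproduces V0=6.7744.

(0,0): Delta=0.8921 Bond=-45.8572
V0=6.7744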